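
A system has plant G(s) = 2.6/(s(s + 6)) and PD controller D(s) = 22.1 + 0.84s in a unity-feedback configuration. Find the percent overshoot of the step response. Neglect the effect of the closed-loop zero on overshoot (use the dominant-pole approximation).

Forward path: (22.1 + 0.84s)·2.6/(s(s+6)). The closed-loop characteristic equation is s² + (6 + 2.6·0.84)s + 2.6·22.1 = 0.
That is s² + 8.184s + 57.46 = 0, so ω_n = 7.58 rad/s and ζ = 8.184/(2·7.58) = 0.5398.
%OS = 100·exp(−πζ/√(1−ζ²)) = 13.3%.

13.3%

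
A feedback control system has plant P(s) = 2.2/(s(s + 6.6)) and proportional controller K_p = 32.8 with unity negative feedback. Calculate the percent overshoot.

Closed-loop characteristic equation: s² + 6.6s + 72.16 = 0, so ω_n = 8.495 rad/s and ζ = 6.6/(2·8.495) = 0.3885.
%OS = 100·exp(−πζ/√(1−ζ²)) = 100·exp(−π·0.3885/√0.8491) = 26.6%.

26.6%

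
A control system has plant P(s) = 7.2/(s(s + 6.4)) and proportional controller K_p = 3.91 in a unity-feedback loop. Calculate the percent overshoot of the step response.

The closed-loop denominator s² + 6.4s + 28.15 gives ω_n = √28.15 = 5.306 and ζ = 6.4/(2ω_n) = 0.6031.
%OS = 100·exp(−πζ/√(1−ζ²)) = 100·exp(−π·0.6031/√0.6363) = 9.3%.

9.3%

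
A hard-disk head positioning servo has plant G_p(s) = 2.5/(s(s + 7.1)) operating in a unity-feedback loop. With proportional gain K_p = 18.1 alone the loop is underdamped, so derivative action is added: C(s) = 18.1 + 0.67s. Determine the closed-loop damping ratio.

Forward path: (18.1 + 0.67s)·2.5/(s(s+7.1)). The closed-loop characteristic equation is s² + (7.1 + 2.5·0.67)s + 2.5·18.1 = 0.
That is s² + 8.775s + 45.25 = 0, so ω_n = 6.727 rad/s and ζ = 8.775/(2·6.727) = 0.6522.

ζ = 0.652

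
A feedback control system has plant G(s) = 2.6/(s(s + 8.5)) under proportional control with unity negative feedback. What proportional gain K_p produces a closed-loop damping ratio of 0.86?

Closed-loop characteristic equation: s² + 8.5s + K_p·2.6 = 0.
So ω_n = √(2.6K_p) and 2ζω_n = 8.5, giving ζ = 8.5/(2√(2.6K_p)).
Setting ζ = 0.86: √(2.6K_p) = 8.5/(2·0.86) = 4.942, so K_p = 24.42/2.6 = 9.39.

K_p = 9.39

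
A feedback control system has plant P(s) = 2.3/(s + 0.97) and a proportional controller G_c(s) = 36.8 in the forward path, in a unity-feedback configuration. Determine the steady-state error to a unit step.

The loop is type 0. Static position error constant K_pos = G_c(0)·P(0) = 36.8·2.371 = 87.26.
Steady-state error to a unit step: e_ss = 1/(1+K_pos) = 1/88.26 = 0.0113.

0.0113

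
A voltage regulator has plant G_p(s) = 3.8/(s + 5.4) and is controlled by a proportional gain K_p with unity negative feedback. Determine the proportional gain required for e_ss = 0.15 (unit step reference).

For a type-0 loop with proportional control, e_ss = 1/(1 + K_p·G_p(0)).
G_p(0) = 0.7037. Require 1/(1 + K_p·0.7037) = 0.15, so 1 + 0.7037·K_p = 6.667.
K_p = (6.667 − 1)/0.7037 = 8.05.

K_p = 8.05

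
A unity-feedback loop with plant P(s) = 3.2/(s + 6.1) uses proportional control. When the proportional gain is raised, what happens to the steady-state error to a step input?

decrease

The position error constant K_pos = K_p·P(0) grows with K_p, and e_ss = 1/(1+K_pos) falls.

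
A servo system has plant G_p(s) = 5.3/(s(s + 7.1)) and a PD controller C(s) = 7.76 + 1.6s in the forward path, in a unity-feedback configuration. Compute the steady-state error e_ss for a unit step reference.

0

The open loop C(s)G_p(s) has a pole at the origin (type 1), so the static position error constant is infinite and e_ss = 1/(1+∞) = 0.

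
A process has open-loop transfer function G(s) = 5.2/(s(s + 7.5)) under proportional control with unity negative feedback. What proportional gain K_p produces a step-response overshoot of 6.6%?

From %OS = 100·exp(−πζ/√(1−ζ²)) = 6.6%, ζ = −ln(0.066)/√(π²+ln²(0.066)) = 0.6543.
Characteristic equation s² + 7.5s + 5.2K_p = 0 gives ζ = 7.5/(2√(5.2K_p)).
Setting ζ = 0.6543: √(5.2K_p) = 7.5/(2·0.6543) = 5.731, so K_p = 32.85/5.2 = 6.32.

K_p = 6.32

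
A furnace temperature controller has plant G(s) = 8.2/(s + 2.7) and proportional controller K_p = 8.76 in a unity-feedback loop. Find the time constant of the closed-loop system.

Closed-loop transfer function: T(s) = K_p·G(s)/(1 + K_p·G(s)) = 71.83/(s + 2.7 + 71.83) = 71.83/(s + 74.53).
Time constant τ = 1/74.53 = 0.0134 s.

τ = 0.0134 s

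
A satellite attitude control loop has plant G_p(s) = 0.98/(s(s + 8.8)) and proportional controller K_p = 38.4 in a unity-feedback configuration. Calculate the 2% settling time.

From 1 + K_pG_p(s) = 0: s² + 8.8s + 37.63 = 0 ⇒ ω_n = 6.134, ζ = 0.7173.
2% settling time T_s ≈ 4/(ζω_n) = 4/4.4 = 0.909 s.

T_s ≈ 0.909 s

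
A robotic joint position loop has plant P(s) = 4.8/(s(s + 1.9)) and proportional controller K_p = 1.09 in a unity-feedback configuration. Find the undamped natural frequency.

The closed-loop denominator is s(s+1.9) + 1.09·4.8 = s² + 1.9s + 5.232.
So ω_n² = 5.232 ⇒ ω_n = 2.287 rad/s, and ζ = 1.9/(2ω_n) = 0.415.

ω_n = 2.29 rad/s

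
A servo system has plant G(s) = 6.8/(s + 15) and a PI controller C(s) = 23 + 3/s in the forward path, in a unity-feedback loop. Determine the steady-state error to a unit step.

The open loop C(s)G(s) has a pole at the origin (type 1), so the static position error constant is infinite and e_ss = 1/(1+∞) = 0.

0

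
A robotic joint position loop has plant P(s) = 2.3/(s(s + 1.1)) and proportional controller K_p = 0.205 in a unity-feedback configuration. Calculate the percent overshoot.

1.49%

From 1 + K_pP(s) = 0: s² + 1.1s + 0.4715 = 0 ⇒ ω_n = 0.6867, ζ = 0.801.
%OS = 100·exp(−πζ/√(1−ζ²)) = 100·exp(−π·0.801/√0.3584) = 1.49%.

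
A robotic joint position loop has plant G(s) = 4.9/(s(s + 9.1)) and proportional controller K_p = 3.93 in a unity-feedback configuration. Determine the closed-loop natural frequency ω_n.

1 + K_p·G(s) = 0 gives s² + 9.1s + 19.26 = 0.
So ω_n² = 19.26 ⇒ ω_n = 4.388 rad/s, and ζ = 9.1/(2ω_n) = 1.04.

ω_n = 4.39 rad/s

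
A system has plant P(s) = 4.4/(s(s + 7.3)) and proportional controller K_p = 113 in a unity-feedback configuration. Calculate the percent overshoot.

From 1 + K_pP(s) = 0: s² + 7.3s + 497.2 = 0 ⇒ ω_n = 22.3, ζ = 0.1637.
%OS = 100·exp(−πζ/√(1−ζ²)) = 100·exp(−π·0.1637/√0.9732) = 59.4%.

59.4%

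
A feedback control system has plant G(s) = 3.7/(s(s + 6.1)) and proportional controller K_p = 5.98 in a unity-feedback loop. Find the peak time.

From 1 + K_pG(s) = 0: s² + 6.1s + 22.13 = 0 ⇒ ω_n = 4.704, ζ = 0.6484.
Damped frequency ω_d = ω_n√(1−ζ²) = 3.581 rad/s, so peak time T_p = π/ω_d = 0.877 s.

T_p = 0.877 s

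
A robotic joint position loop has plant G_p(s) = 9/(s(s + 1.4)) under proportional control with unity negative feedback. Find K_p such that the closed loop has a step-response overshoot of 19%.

From %OS = 100·exp(−πζ/√(1−ζ²)) = 19%, ζ = −ln(0.19)/√(π²+ln²(0.19)) = 0.4673.
Characteristic equation s² + 1.4s + 9K_p = 0 gives ζ = 1.4/(2√(9K_p)).
Setting ζ = 0.4673: √(9K_p) = 1.4/(2·0.4673) = 1.498, so K_p = 2.243/9 = 0.249.

K_p = 0.249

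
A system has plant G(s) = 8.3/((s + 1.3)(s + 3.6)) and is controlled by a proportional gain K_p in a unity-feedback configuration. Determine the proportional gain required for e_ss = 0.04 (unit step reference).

K_p = 13.5

For a type-0 loop with proportional control, e_ss = 1/(1 + K_p·G(0)).
G(0) = 1.774. Require 1/(1 + K_p·1.774) = 0.04, so 1 + 1.774·K_p = 25.
K_p = (25 − 1)/1.774 = 13.5.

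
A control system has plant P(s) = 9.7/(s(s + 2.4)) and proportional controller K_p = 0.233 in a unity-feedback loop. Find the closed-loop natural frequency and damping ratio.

With unity feedback the closed-loop characteristic equation is s² + 2.4s + 0.233·9.7 = s² + 2.4s + 2.26 = 0.
Matching s² + 2ζω_n s + ω_n²: ω_n = √2.26 = 1.503 rad/s and 2ζω_n = 2.4, so ζ = 2.4/(2·1.503) = 0.798.

ω_n = 1.5 rad/s, ζ = 0.798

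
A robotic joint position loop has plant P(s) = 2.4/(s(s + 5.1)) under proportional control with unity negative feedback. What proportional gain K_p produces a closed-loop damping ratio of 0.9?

Closed-loop characteristic equation: s² + 5.1s + K_p·2.4 = 0.
So ω_n = √(2.4K_p) and 2ζω_n = 5.1, giving ζ = 5.1/(2√(2.4K_p)).
Setting ζ = 0.9: √(2.4K_p) = 5.1/(2·0.9) = 2.833, so K_p = 8.028/2.4 = 3.34.

K_p = 3.34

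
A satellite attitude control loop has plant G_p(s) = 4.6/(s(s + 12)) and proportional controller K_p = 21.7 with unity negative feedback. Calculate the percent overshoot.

9.45%

Closed-loop characteristic equation: s² + 12s + 99.82 = 0, so ω_n = 9.991 rad/s and ζ = 12/(2·9.991) = 0.6005.
%OS = 100·exp(−πζ/√(1−ζ²)) = 100·exp(−π·0.6005/√0.6394) = 9.45%.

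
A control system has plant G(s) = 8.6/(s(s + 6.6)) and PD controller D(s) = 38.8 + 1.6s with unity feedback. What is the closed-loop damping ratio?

Forward path: (38.8 + 1.6s)·8.6/(s(s+6.6)). The closed-loop characteristic equation is s² + (6.6 + 8.6·1.6)s + 8.6·38.8 = 0.
That is s² + 20.36s + 333.7 = 0, so ω_n = 18.27 rad/s and ζ = 20.36/(2·18.27) = 0.5573.

ζ = 0.557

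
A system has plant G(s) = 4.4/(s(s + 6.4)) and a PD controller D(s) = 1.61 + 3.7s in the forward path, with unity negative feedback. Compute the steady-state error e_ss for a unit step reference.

The open loop D(s)G(s) has a pole at the origin (type 1), so the static position error constant is infinite and e_ss = 1/(1+∞) = 0.

0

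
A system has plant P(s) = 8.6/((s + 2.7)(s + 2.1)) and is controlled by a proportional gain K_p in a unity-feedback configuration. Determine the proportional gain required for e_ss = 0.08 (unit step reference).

K_p = 7.58

The loop is type 0, so e_ss(step) = 1/(1 + K_pos) with K_pos = K_p·P(0).
P(0) = 1.517. Require 1/(1 + K_p·1.517) = 0.08, so 1 + 1.517·K_p = 12.5.
K_p = (12.5 − 1)/1.517 = 7.58.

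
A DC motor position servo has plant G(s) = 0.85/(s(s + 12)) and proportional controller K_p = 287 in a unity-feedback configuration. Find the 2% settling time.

T_s ≈ 0.667 s

From 1 + K_pG(s) = 0: s² + 12s + 243.9 = 0 ⇒ ω_n = 15.62, ζ = 0.3842.
2% settling time T_s ≈ 4/(ζω_n) = 4/6 = 0.667 s.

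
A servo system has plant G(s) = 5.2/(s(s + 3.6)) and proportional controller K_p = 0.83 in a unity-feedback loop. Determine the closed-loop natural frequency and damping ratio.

ω_n = 2.08 rad/s, ζ = 0.866

1 + K_p·G(s) = 0 gives s² + 3.6s + 4.316 = 0.
Matching s² + 2ζω_n s + ω_n²: ω_n = √4.316 = 2.077 rad/s and 2ζω_n = 3.6, so ζ = 3.6/(2·2.077) = 0.866.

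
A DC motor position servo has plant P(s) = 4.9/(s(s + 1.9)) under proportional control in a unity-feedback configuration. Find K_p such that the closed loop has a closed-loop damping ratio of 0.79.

Closed-loop characteristic equation: s² + 1.9s + K_p·4.9 = 0.
So ω_n = √(4.9K_p) and 2ζω_n = 1.9, giving ζ = 1.9/(2√(4.9K_p)).
Setting ζ = 0.79: √(4.9K_p) = 1.9/(2·0.79) = 1.203, so K_p = 1.446/4.9 = 0.295.

K_p = 0.295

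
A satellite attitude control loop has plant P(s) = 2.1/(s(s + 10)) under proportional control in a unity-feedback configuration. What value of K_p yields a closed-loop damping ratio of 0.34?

Closed-loop characteristic equation: s² + 10s + K_p·2.1 = 0.
So ω_n = √(2.1K_p) and 2ζω_n = 10, giving ζ = 10/(2√(2.1K_p)).
Setting ζ = 0.34: √(2.1K_p) = 10/(2·0.34) = 14.71, so K_p = 216.3/2.1 = 103.

K_p = 103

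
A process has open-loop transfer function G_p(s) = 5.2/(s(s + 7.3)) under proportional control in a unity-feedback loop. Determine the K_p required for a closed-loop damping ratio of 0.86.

Closed-loop characteristic equation: s² + 7.3s + K_p·5.2 = 0.
So ω_n = √(5.2K_p) and 2ζω_n = 7.3, giving ζ = 7.3/(2√(5.2K_p)).
Setting ζ = 0.86: √(5.2K_p) = 7.3/(2·0.86) = 4.244, so K_p = 18.01/5.2 = 3.46.

K_p = 3.46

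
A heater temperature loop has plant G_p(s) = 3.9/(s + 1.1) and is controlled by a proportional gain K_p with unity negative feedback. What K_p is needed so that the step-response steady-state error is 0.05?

The loop is type 0, so e_ss(step) = 1/(1 + K_pos) with K_pos = K_p·G_p(0).
G_p(0) = 3.545. Require 1/(1 + K_p·3.545) = 0.05, so 1 + 3.545·K_p = 20.
K_p = (20 − 1)/3.545 = 5.36.

K_p = 5.36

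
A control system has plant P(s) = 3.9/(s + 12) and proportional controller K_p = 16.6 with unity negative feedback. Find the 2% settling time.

T_s ≈ 0.0521 s

Closed-loop transfer function: T(s) = K_p·P(s)/(1 + K_p·P(s)) = 64.74/(s + 12 + 64.74) = 64.74/(s + 76.74).
Time constant τ = 1/76.74 = 0.01303 s, so the 2% settling time is about 4τ = 0.0521 s.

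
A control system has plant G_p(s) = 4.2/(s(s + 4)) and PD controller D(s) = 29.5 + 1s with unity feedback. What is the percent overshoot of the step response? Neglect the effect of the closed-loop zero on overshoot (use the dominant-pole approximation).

Forward path: (29.5 + 1s)·4.2/(s(s+4)). The closed-loop characteristic equation is s² + (4 + 4.2·1)s + 4.2·29.5 = 0.
That is s² + 8.2s + 123.9 = 0, so ω_n = 11.13 rad/s and ζ = 8.2/(2·11.13) = 0.3683.
%OS = 100·exp(−πζ/√(1−ζ²)) = 28.8%.

28.8%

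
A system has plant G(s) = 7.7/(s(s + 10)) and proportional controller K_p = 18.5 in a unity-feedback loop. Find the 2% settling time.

T_s ≈ 0.8 s

Closed-loop characteristic equation: s² + 10s + 142.5 = 0, so ω_n = 11.94 rad/s and ζ = 10/(2·11.94) = 0.4189.
2% settling time T_s ≈ 4/(ζω_n) = 4/5 = 0.8 s.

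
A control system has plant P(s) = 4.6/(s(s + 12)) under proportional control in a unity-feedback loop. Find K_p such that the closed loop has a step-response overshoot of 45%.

K_p = 129

From %OS = 100·exp(−πζ/√(1−ζ²)) = 45%, ζ = −ln(0.45)/√(π²+ln²(0.45)) = 0.2463.
Characteristic equation s² + 12s + 4.6K_p = 0 gives ζ = 12/(2√(4.6K_p)).
Setting ζ = 0.2463: √(4.6K_p) = 12/(2·0.2463) = 24.36, so K_p = 593.2/4.6 = 129.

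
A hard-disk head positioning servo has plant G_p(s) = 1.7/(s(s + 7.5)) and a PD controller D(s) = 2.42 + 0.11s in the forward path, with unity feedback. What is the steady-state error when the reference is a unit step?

0

The open loop D(s)G_p(s) has a pole at the origin (type 1), so the static position error constant is infinite and e_ss = 1/(1+∞) = 0.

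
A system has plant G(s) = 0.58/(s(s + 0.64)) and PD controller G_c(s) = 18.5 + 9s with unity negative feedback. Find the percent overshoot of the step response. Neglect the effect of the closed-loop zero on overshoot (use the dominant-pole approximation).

Forward path: (18.5 + 9s)·0.58/(s(s+0.64)). The closed-loop characteristic equation is s² + (0.64 + 0.58·9)s + 0.58·18.5 = 0.
That is s² + 5.86s + 10.73 = 0, so ω_n = 3.276 rad/s and ζ = 5.86/(2·3.276) = 0.8945.
%OS = 100·exp(−πζ/√(1−ζ²)) = 0.186%.

0.186%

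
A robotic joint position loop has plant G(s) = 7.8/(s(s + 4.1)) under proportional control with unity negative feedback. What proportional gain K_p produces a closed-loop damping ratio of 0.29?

K_p = 6.41

Closed-loop characteristic equation: s² + 4.1s + K_p·7.8 = 0.
So ω_n = √(7.8K_p) and 2ζω_n = 4.1, giving ζ = 4.1/(2√(7.8K_p)).
Setting ζ = 0.29: √(7.8K_p) = 4.1/(2·0.29) = 7.069, so K_p = 49.97/7.8 = 6.41.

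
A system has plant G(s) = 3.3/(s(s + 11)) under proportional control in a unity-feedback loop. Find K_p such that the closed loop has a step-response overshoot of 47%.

K_p = 168

From %OS = 100·exp(−πζ/√(1−ζ²)) = 47%, ζ = −ln(0.47)/√(π²+ln²(0.47)) = 0.2337.
Characteristic equation s² + 11s + 3.3K_p = 0 gives ζ = 11/(2√(3.3K_p)).
Setting ζ = 0.2337: √(3.3K_p) = 11/(2·0.2337) = 23.54, so K_p = 554/3.3 = 168.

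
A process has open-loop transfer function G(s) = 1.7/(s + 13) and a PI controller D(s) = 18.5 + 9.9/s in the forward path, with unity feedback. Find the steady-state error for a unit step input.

The open loop D(s)G(s) has a pole at the origin (type 1), so the static position error constant is infinite and e_ss = 1/(1+∞) = 0.

0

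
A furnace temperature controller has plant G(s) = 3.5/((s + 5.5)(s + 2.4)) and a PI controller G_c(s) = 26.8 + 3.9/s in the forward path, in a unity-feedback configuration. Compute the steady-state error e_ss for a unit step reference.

The open loop G_c(s)G(s) has a pole at the origin (type 1), so the static position error constant is infinite and e_ss = 1/(1+∞) = 0.

0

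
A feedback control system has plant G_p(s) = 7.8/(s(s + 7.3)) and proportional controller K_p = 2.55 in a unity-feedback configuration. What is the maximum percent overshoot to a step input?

The closed-loop denominator s² + 7.3s + 19.89 gives ω_n = √19.89 = 4.46 and ζ = 7.3/(2ω_n) = 0.8184.
%OS = 100·exp(−πζ/√(1−ζ²)) = 100·exp(−π·0.8184/√0.3302) = 1.14%.

1.14%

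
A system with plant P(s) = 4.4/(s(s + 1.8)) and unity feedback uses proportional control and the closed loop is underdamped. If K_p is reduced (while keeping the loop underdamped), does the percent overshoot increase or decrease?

decrease

ζ = 1.8/(2√(4.4K_p)) rises as K_p falls; higher damping means less overshoot.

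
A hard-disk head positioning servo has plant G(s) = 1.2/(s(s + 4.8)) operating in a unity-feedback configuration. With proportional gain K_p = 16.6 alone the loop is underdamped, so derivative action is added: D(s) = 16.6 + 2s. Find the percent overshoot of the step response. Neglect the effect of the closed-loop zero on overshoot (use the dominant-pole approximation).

1.37%

Forward path: (16.6 + 2s)·1.2/(s(s+4.8)). The closed-loop characteristic equation is s² + (4.8 + 1.2·2)s + 1.2·16.6 = 0.
That is s² + 7.2s + 19.92 = 0, so ω_n = 4.463 rad/s and ζ = 7.2/(2·4.463) = 0.8066.
%OS = 100·exp(−πζ/√(1−ζ²)) = 1.37%.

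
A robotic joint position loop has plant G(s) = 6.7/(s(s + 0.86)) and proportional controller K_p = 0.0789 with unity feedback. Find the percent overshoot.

9.98%

Closed-loop characteristic equation: s² + 0.86s + 0.5286 = 0, so ω_n = 0.7271 rad/s and ζ = 0.86/(2·0.7271) = 0.5914.
%OS = 100·exp(−πζ/√(1−ζ²)) = 100·exp(−π·0.5914/√0.6502) = 9.98%.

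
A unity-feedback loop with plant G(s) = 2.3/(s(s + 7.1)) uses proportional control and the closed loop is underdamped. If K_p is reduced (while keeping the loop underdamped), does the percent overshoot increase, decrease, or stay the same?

decrease

ζ = 7.1/(2√(2.3K_p)) rises as K_p falls; higher damping means less overshoot.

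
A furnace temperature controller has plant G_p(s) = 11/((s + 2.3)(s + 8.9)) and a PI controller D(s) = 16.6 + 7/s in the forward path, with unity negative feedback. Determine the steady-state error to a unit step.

The open loop D(s)G_p(s) has a pole at the origin (type 1), so the static position error constant is infinite and e_ss = 1/(1+∞) = 0.

0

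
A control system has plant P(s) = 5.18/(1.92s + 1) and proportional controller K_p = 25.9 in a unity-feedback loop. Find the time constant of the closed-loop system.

τ = 0.0142 s

Closed loop: T(s) = K_p·P/(1+K_p·P) = 134.2/(1.92s + 1 + 134.2), with pole at s = −(1 + 134.2)/1.92 = −70.4.
Closed-loop time constant τ = 1/70.4 = 0.0142 s.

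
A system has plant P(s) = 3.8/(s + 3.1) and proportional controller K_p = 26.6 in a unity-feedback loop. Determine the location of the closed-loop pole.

s = -104.2

Closed-loop transfer function: T(s) = K_p·P(s)/(1 + K_p·P(s)) = 101.1/(s + 3.1 + 101.1) = 101.1/(s + 104.2).
The closed-loop pole is at s = −104.2.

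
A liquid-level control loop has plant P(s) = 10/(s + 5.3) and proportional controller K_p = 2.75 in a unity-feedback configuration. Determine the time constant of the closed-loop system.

τ = 0.0305 s

Closed-loop transfer function: T(s) = K_p·P(s)/(1 + K_p·P(s)) = 27.5/(s + 5.3 + 27.5) = 27.5/(s + 32.8).
Time constant τ = 1/32.8 = 0.0305 s.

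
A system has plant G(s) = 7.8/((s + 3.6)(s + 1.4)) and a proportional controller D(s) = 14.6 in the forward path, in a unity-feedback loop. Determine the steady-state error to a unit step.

The loop is type 0. Static position error constant K_pos = D(0)·G(0) = 14.6·1.548 = 22.6.
Steady-state error to a unit step: e_ss = 1/(1+K_pos) = 1/23.6 = 0.0424.

0.0424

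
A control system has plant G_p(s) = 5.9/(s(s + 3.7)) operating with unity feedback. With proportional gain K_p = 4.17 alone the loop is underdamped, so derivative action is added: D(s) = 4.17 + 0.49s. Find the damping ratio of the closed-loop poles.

ζ = 0.664

Forward path: (4.17 + 0.49s)·5.9/(s(s+3.7)). The closed-loop characteristic equation is s² + (3.7 + 5.9·0.49)s + 5.9·4.17 = 0.
That is s² + 6.591s + 24.6 = 0, so ω_n = 4.96 rad/s and ζ = 6.591/(2·4.96) = 0.6644.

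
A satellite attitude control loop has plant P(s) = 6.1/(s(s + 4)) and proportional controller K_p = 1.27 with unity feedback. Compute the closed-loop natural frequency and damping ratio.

ω_n = 2.78 rad/s, ζ = 0.719

With unity feedback the closed-loop characteristic equation is s² + 4s + 1.27·6.1 = s² + 4s + 7.747 = 0.
So ω_n² = 7.747 ⇒ ω_n = 2.783 rad/s, and ζ = 4/(2ω_n) = 0.719.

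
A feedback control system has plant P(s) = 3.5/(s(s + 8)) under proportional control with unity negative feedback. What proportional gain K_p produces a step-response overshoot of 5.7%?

From %OS = 100·exp(−πζ/√(1−ζ²)) = 5.7%, ζ = −ln(0.057)/√(π²+ln²(0.057)) = 0.6738.
Characteristic equation s² + 8s + 3.5K_p = 0 gives ζ = 8/(2√(3.5K_p)).
Setting ζ = 0.6738: √(3.5K_p) = 8/(2·0.6738) = 5.937, so K_p = 35.24/3.5 = 10.1.

K_p = 10.1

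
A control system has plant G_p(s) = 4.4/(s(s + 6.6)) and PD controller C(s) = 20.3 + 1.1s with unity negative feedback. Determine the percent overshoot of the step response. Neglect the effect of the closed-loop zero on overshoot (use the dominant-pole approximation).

Forward path: (20.3 + 1.1s)·4.4/(s(s+6.6)). The closed-loop characteristic equation is s² + (6.6 + 4.4·1.1)s + 4.4·20.3 = 0.
That is s² + 11.44s + 89.32 = 0, so ω_n = 9.451 rad/s and ζ = 11.44/(2·9.451) = 0.6052.
%OS = 100·exp(−πζ/√(1−ζ²)) = 9.18%.

9.18%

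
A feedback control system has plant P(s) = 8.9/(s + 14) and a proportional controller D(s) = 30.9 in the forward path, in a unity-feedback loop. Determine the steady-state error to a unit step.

The loop is type 0. Static position error constant K_pos = D(0)·P(0) = 30.9·0.6357 = 19.64.
Steady-state error to a unit step: e_ss = 1/(1+K_pos) = 1/20.64 = 0.0484.

0.0484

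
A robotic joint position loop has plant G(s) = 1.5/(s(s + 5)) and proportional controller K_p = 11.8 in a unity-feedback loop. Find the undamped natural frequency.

1 + K_p·G(s) = 0 gives s² + 5s + 17.7 = 0.
Matching s² + 2ζω_n s + ω_n²: ω_n = √17.7 = 4.207 rad/s and 2ζω_n = 5, so ζ = 5/(2·4.207) = 0.594.

ω_n = 4.21 rad/s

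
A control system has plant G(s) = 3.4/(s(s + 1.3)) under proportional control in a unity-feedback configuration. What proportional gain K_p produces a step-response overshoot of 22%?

From %OS = 100·exp(−πζ/√(1−ζ²)) = 22%, ζ = −ln(0.22)/√(π²+ln²(0.22)) = 0.4342.
Characteristic equation s² + 1.3s + 3.4K_p = 0 gives ζ = 1.3/(2√(3.4K_p)).
Setting ζ = 0.4342: √(3.4K_p) = 1.3/(2·0.4342) = 1.497, so K_p = 2.241/3.4 = 0.659.

K_p = 0.659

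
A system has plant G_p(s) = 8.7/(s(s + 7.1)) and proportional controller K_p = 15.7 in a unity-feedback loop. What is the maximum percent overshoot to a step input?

The closed-loop denominator s² + 7.1s + 136.6 gives ω_n = √136.6 = 11.69 and ζ = 7.1/(2ω_n) = 0.3038.
%OS = 100·exp(−πζ/√(1−ζ²)) = 100·exp(−π·0.3038/√0.9077) = 36.7%.

36.7%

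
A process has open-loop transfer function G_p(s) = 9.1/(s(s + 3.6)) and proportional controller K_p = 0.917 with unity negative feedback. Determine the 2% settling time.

T_s ≈ 2.22 s

The closed-loop denominator s² + 3.6s + 8.345 gives ω_n = √8.345 = 2.889 and ζ = 3.6/(2ω_n) = 0.6231.
2% settling time T_s ≈ 4/(ζω_n) = 4/1.8 = 2.22 s.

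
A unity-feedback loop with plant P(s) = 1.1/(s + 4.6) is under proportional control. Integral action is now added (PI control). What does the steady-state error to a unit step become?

0

Adding integral action puts a pole at s = 0 in the forward path, raising the system type to 1; a type-1 loop has zero steady-state error to a step.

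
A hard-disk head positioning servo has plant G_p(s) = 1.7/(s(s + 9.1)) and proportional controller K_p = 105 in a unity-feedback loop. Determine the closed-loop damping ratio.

ζ = 0.341

1 + K_p·G_p(s) = 0 gives s² + 9.1s + 178.5 = 0.
So ω_n² = 178.5 ⇒ ω_n = 13.36 rad/s, and ζ = 9.1/(2ω_n) = 0.341.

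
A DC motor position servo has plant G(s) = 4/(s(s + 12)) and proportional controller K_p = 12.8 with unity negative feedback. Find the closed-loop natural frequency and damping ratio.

With unity feedback the closed-loop characteristic equation is s² + 12s + 12.8·4 = s² + 12s + 51.2 = 0.
Matching s² + 2ζω_n s + ω_n²: ω_n = √51.2 = 7.155 rad/s and 2ζω_n = 12, so ζ = 12/(2·7.155) = 0.839.

ω_n = 7.16 rad/s, ζ = 0.839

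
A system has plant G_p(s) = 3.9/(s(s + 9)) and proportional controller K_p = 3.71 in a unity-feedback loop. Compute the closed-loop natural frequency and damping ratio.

ω_n = 3.8 rad/s, ζ = 1.18

1 + K_p·G_p(s) = 0 gives s² + 9s + 14.47 = 0.
Matching s² + 2ζω_n s + ω_n²: ω_n = √14.47 = 3.804 rad/s and 2ζω_n = 9, so ζ = 9/(2·3.804) = 1.18.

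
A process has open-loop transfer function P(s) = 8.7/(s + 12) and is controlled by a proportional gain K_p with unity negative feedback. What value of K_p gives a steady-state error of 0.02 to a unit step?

K_p = 67.6

For a type-0 loop with proportional control, e_ss = 1/(1 + K_p·P(0)).
P(0) = 0.725. Require 1/(1 + K_p·0.725) = 0.02, so 1 + 0.725·K_p = 50.
K_p = (50 − 1)/0.725 = 67.6.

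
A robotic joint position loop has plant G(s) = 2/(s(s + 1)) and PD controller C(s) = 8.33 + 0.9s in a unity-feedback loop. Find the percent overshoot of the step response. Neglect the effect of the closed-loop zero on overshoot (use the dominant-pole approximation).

Forward path: (8.33 + 0.9s)·2/(s(s+1)). The closed-loop characteristic equation is s² + (1 + 2·0.9)s + 2·8.33 = 0.
That is s² + 2.8s + 16.66 = 0, so ω_n = 4.082 rad/s and ζ = 2.8/(2·4.082) = 0.343.
%OS = 100·exp(−πζ/√(1−ζ²)) = 31.8%.

31.8%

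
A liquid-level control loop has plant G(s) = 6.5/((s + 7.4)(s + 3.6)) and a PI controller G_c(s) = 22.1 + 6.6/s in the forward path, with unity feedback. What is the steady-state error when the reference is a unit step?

The open loop G_c(s)G(s) has a pole at the origin (type 1), so the static position error constant is infinite and e_ss = 1/(1+∞) = 0.

0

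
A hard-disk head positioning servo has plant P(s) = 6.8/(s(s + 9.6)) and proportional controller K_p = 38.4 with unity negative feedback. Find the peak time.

T_p = 0.204 s

Closed-loop characteristic equation: s² + 9.6s + 261.1 = 0, so ω_n = 16.16 rad/s and ζ = 9.6/(2·16.16) = 0.297.
Damped frequency ω_d = ω_n√(1−ζ²) = 15.43 rad/s, so peak time T_p = π/ω_d = 0.204 s.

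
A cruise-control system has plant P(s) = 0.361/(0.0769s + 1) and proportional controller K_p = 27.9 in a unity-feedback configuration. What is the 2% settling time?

Closed loop: T(s) = K_p·P/(1+K_p·P) = 10.07/(0.0769s + 1 + 10.07), with pole at s = −(1 + 10.07)/0.0769 = −144.
τ = 1/144 = 0.006946 s, so 2% settling time ≈ 4τ = 0.0278 s.

T_s ≈ 0.0278 s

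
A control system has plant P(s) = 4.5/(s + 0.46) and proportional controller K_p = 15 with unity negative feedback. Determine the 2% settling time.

T_s ≈ 0.0589 s

Closed-loop transfer function: T(s) = K_p·P(s)/(1 + K_p·P(s)) = 67.5/(s + 0.46 + 67.5) = 67.5/(s + 67.96).
Time constant τ = 1/67.96 = 0.01471 s, so the 2% settling time is about 4τ = 0.0589 s.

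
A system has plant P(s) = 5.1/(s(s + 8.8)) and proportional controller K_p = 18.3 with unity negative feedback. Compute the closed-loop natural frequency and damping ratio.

1 + K_p·P(s) = 0 gives s² + 8.8s + 93.33 = 0.
So ω_n² = 93.33 ⇒ ω_n = 9.661 rad/s, and ζ = 8.8/(2ω_n) = 0.455.

ω_n = 9.66 rad/s, ζ = 0.455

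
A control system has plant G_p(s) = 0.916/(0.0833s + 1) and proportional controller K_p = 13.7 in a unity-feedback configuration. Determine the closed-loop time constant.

τ = 0.00615 s

Closed loop: T(s) = K_p·G_p/(1+K_p·G_p) = 12.55/(0.0833s + 1 + 12.55), with pole at s = −(1 + 12.55)/0.0833 = −162.7.
Closed-loop time constant τ = 1/162.7 = 0.00615 s.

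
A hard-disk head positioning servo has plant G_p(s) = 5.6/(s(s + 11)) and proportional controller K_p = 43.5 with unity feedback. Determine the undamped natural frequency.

The closed-loop denominator is s(s+11) + 43.5·5.6 = s² + 11s + 243.6.
So ω_n² = 243.6 ⇒ ω_n = 15.61 rad/s, and ζ = 11/(2ω_n) = 0.352.

ω_n = 15.6 rad/s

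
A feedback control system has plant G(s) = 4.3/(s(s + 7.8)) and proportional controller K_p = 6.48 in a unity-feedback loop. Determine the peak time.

T_p = 0.883 s

The closed-loop denominator s² + 7.8s + 27.86 gives ω_n = √27.86 = 5.279 and ζ = 7.8/(2ω_n) = 0.7388.
Damped frequency ω_d = ω_n√(1−ζ²) = 3.557 rad/s, so peak time T_p = π/ω_d = 0.883 s.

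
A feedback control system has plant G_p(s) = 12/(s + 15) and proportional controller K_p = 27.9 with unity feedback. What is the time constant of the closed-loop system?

Closed-loop transfer function: T(s) = K_p·G_p(s)/(1 + K_p·G_p(s)) = 334.8/(s + 15 + 334.8) = 334.8/(s + 349.8).
Time constant τ = 1/349.8 = 0.00286 s.

τ = 0.00286 s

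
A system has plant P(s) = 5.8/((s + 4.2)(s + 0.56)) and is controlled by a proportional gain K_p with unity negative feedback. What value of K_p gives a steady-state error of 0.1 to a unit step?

K_p = 3.65

The loop is type 0, so e_ss(step) = 1/(1 + K_pos) with K_pos = K_p·P(0).
P(0) = 2.466. Require 1/(1 + K_p·2.466) = 0.1, so 1 + 2.466·K_p = 10.
K_p = (10 − 1)/2.466 = 3.65.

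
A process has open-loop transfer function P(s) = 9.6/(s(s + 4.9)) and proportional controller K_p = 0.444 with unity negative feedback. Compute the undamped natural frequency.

With unity feedback the closed-loop characteristic equation is s² + 4.9s + 0.444·9.6 = s² + 4.9s + 4.262 = 0.
So ω_n² = 4.262 ⇒ ω_n = 2.065 rad/s, and ζ = 4.9/(2ω_n) = 1.19.

ω_n = 2.06 rad/s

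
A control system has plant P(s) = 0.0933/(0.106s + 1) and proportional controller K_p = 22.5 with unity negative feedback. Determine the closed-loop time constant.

τ = 0.0342 s

Closed loop: T(s) = K_p·P/(1+K_p·P) = 2.099/(0.106s + 1 + 2.099), with pole at s = −(1 + 2.099)/0.106 = −29.24.
Closed-loop time constant τ = 1/29.24 = 0.0342 s.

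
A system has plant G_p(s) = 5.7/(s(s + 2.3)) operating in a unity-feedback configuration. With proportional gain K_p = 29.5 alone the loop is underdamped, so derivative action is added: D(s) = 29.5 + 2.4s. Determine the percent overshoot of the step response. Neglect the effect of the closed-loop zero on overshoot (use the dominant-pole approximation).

8.56%

Forward path: (29.5 + 2.4s)·5.7/(s(s+2.3)). The closed-loop characteristic equation is s² + (2.3 + 5.7·2.4)s + 5.7·29.5 = 0.
That is s² + 15.98s + 168.2 = 0, so ω_n = 12.97 rad/s and ζ = 15.98/(2·12.97) = 0.6162.
%OS = 100·exp(−πζ/√(1−ζ²)) = 8.56%.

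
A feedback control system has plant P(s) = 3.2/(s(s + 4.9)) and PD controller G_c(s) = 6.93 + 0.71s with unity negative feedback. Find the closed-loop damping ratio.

ζ = 0.761

Forward path: (6.93 + 0.71s)·3.2/(s(s+4.9)). The closed-loop characteristic equation is s² + (4.9 + 3.2·0.71)s + 3.2·6.93 = 0.
That is s² + 7.172s + 22.18 = 0, so ω_n = 4.709 rad/s and ζ = 7.172/(2·4.709) = 0.7615.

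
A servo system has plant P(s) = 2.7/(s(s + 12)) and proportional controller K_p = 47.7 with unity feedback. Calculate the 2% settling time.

T_s ≈ 0.667 s

Closed-loop characteristic equation: s² + 12s + 128.8 = 0, so ω_n = 11.35 rad/s and ζ = 12/(2·11.35) = 0.5287.
2% settling time T_s ≈ 4/(ζω_n) = 4/6 = 0.667 s.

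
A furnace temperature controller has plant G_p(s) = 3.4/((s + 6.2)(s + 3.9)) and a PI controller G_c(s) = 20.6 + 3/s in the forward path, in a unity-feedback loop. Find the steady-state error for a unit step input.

The open loop G_c(s)G_p(s) has a pole at the origin (type 1), so the static position error constant is infinite and e_ss = 1/(1+∞) = 0.

0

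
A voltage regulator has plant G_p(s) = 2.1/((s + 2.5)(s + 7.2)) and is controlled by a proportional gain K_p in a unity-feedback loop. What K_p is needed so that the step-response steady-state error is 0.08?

Steady-state error for a unit step on this type-0 loop is 1/(1 + K_p·G_p(0)).
G_p(0) = 0.1167. Require 1/(1 + K_p·0.1167) = 0.08, so 1 + 0.1167·K_p = 12.5.
K_p = (12.5 − 1)/0.1167 = 98.6.

K_p = 98.6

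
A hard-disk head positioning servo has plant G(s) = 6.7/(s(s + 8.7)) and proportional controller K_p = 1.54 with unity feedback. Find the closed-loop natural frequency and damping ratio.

ω_n = 3.21 rad/s, ζ = 1.35

With unity feedback the closed-loop characteristic equation is s² + 8.7s + 1.54·6.7 = s² + 8.7s + 10.32 = 0.
So ω_n² = 10.32 ⇒ ω_n = 3.212 rad/s, and ζ = 8.7/(2ω_n) = 1.35.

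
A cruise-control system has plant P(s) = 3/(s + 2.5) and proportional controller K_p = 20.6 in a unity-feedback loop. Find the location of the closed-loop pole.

s = -64.3

Closed-loop transfer function: T(s) = K_p·P(s)/(1 + K_p·P(s)) = 61.8/(s + 2.5 + 61.8) = 61.8/(s + 64.3).
The closed-loop pole is at s = −64.3.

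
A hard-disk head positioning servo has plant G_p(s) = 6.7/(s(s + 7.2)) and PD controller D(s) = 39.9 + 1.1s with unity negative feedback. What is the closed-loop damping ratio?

ζ = 0.446

Forward path: (39.9 + 1.1s)·6.7/(s(s+7.2)). The closed-loop characteristic equation is s² + (7.2 + 6.7·1.1)s + 6.7·39.9 = 0.
That is s² + 14.57s + 267.3 = 0, so ω_n = 16.35 rad/s and ζ = 14.57/(2·16.35) = 0.4456.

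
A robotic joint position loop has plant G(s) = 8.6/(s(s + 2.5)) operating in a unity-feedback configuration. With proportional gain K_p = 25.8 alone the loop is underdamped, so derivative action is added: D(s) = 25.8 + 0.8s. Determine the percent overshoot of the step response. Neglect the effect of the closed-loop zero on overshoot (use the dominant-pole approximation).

35.3%

Forward path: (25.8 + 0.8s)·8.6/(s(s+2.5)). The closed-loop characteristic equation is s² + (2.5 + 8.6·0.8)s + 8.6·25.8 = 0.
That is s² + 9.38s + 221.9 = 0, so ω_n = 14.9 rad/s and ζ = 9.38/(2·14.9) = 0.3149.
%OS = 100·exp(−πζ/√(1−ζ²)) = 35.3%.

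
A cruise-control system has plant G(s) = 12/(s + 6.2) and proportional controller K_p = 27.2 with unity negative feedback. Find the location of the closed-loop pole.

Closed-loop transfer function: T(s) = K_p·G(s)/(1 + K_p·G(s)) = 326.4/(s + 6.2 + 326.4) = 326.4/(s + 332.6).
The closed-loop pole is at s = −332.6.

s = -332.6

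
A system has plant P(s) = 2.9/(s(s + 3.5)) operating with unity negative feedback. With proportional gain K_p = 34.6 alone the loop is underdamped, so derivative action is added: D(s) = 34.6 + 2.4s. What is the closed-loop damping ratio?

Forward path: (34.6 + 2.4s)·2.9/(s(s+3.5)). The closed-loop characteristic equation is s² + (3.5 + 2.9·2.4)s + 2.9·34.6 = 0.
That is s² + 10.46s + 100.3 = 0, so ω_n = 10.02 rad/s and ζ = 10.46/(2·10.02) = 0.5221.

ζ = 0.522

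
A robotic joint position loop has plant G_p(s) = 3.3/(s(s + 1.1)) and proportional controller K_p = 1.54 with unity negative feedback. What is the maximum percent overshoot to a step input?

45.4%

From 1 + K_pG_p(s) = 0: s² + 1.1s + 5.082 = 0 ⇒ ω_n = 2.254, ζ = 0.244.
%OS = 100·exp(−πζ/√(1−ζ²)) = 100·exp(−π·0.244/√0.9405) = 45.4%.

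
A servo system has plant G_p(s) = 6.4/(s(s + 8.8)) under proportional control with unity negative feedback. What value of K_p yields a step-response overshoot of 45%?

K_p = 49.8

From %OS = 100·exp(−πζ/√(1−ζ²)) = 45%, ζ = −ln(0.45)/√(π²+ln²(0.45)) = 0.2463.
Characteristic equation s² + 8.8s + 6.4K_p = 0 gives ζ = 8.8/(2√(6.4K_p)).
Setting ζ = 0.2463: √(6.4K_p) = 8.8/(2·0.2463) = 17.86, so K_p = 319/6.4 = 49.8.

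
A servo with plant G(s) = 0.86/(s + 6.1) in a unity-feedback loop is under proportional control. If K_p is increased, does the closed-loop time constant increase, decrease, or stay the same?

Closed-loop pole is at s = −(6.1+K_p·0.86); larger K_p moves it further left, so τ = 1/(6.1+K_p·0.86) decreases.

decrease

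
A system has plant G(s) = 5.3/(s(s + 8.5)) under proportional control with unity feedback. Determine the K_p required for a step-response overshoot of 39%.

K_p = 41.3

From %OS = 100·exp(−πζ/√(1−ζ²)) = 39%, ζ = −ln(0.39)/√(π²+ln²(0.39)) = 0.2871.
Characteristic equation s² + 8.5s + 5.3K_p = 0 gives ζ = 8.5/(2√(5.3K_p)).
Setting ζ = 0.2871: √(5.3K_p) = 8.5/(2·0.2871) = 14.8, so K_p = 219.1/5.3 = 41.3.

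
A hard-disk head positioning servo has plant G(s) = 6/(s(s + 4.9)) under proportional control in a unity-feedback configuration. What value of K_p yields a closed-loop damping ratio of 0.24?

Closed-loop characteristic equation: s² + 4.9s + K_p·6 = 0.
So ω_n = √(6K_p) and 2ζω_n = 4.9, giving ζ = 4.9/(2√(6K_p)).
Setting ζ = 0.24: √(6K_p) = 4.9/(2·0.24) = 10.21, so K_p = 104.2/6 = 17.4.

K_p = 17.4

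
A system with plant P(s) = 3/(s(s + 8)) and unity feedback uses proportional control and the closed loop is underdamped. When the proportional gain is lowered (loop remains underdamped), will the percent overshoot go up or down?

decrease

ζ = 8/(2√(3K_p)) rises as K_p falls; higher damping means less overshoot.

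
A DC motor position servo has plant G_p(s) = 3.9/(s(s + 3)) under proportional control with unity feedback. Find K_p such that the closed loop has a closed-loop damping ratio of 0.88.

K_p = 0.745

Closed-loop characteristic equation: s² + 3s + K_p·3.9 = 0.
So ω_n = √(3.9K_p) and 2ζω_n = 3, giving ζ = 3/(2√(3.9K_p)).
Setting ζ = 0.88: √(3.9K_p) = 3/(2·0.88) = 1.705, so K_p = 2.905/3.9 = 0.745.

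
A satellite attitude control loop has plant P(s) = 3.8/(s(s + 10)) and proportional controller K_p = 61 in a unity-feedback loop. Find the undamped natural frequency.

ω_n = 15.2 rad/s

The closed-loop denominator is s(s+10) + 61·3.8 = s² + 10s + 231.8.
Matching s² + 2ζω_n s + ω_n²: ω_n = √231.8 = 15.22 rad/s and 2ζω_n = 10, so ζ = 10/(2·15.22) = 0.328.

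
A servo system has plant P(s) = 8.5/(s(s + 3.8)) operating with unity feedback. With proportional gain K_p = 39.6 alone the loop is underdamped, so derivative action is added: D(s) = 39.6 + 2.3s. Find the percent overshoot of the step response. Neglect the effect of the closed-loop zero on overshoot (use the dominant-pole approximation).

7.49%

Forward path: (39.6 + 2.3s)·8.5/(s(s+3.8)). The closed-loop characteristic equation is s² + (3.8 + 8.5·2.3)s + 8.5·39.6 = 0.
That is s² + 23.35s + 336.6 = 0, so ω_n = 18.35 rad/s and ζ = 23.35/(2·18.35) = 0.6364.
%OS = 100·exp(−πζ/√(1−ζ²)) = 7.49%.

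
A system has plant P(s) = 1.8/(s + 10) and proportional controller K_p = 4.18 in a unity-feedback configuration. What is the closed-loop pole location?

s = -17.52

Closed-loop transfer function: T(s) = K_p·P(s)/(1 + K_p·P(s)) = 7.524/(s + 10 + 7.524) = 7.524/(s + 17.52).
The closed-loop pole is at s = −17.52.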